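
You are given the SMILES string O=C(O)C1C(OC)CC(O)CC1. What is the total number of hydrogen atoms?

Walk through each heavy atom and fill implicit hydrogens from standard valence (C 4, N 3, O 2, S 2, halogen 1):
  atom 1: O, bond orders sum to 2 (valence 2) → 0 H
  atom 2: C, bond orders sum to 4 (valence 4) → 0 H
  atom 3: O, bond orders sum to 1 (valence 2) → 1 H
  atom 4: C, bond orders sum to 3 (valence 4) → 1 H
  atom 5: C, bond orders sum to 3 (valence 4) → 1 H
  atom 6: O, bond orders sum to 2 (valence 2) → 0 H
  atom 7: C, bond orders sum to 1 (valence 4) → 3 H
  atom 8: C, bond orders sum to 2 (valence 4) → 2 H
  atom 9: C, bond orders sum to 3 (valence 4) → 1 H
  atom 10: O, bond orders sum to 1 (valence 2) → 1 H
  atom 11: C, bond orders sum to 2 (valence 4) → 2 H
  atom 12: C, bond orders sum to 2 (valence 4) → 2 H
Total hydrogens: 14.

14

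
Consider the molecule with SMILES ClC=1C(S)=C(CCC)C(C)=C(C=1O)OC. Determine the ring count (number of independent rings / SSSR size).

In SMILES, each pair of matching ring-closure digits denotes one ring-closing bond; the number of such bonds equals the number of independent rings.
Ring-closure bonds here: 1.

1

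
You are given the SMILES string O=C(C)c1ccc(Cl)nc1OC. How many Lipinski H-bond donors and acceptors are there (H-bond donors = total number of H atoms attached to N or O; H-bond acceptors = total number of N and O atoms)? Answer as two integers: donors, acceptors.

Donors: find every N or O and count the H atoms it carries.
  atom 1 (O): bond orders sum to 2 → 0 H
  atom 9 (N): bond orders sum to 3 → 0 H
  atom 11 (O): bond orders sum to 2 → 0 H
Lipinski HBD = 0.
Acceptors: N atoms = 1, O atoms = 2 → HBA = 3.

0, 3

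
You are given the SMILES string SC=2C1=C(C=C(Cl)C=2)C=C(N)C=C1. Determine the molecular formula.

C10H8ClNS

Walk through each heavy atom and fill implicit hydrogens from standard valence (C 4, N 3, O 2, S 2, halogen 1):
  atom 1: S, bond orders sum to 1 (valence 2) → 1 H
  atom 2: C, bond orders sum to 4 (valence 4) → 0 H
  atom 3: C, bond orders sum to 4 (valence 4) → 0 H
  atom 4: C, bond orders sum to 4 (valence 4) → 0 H
  atom 5: C, bond orders sum to 3 (valence 4) → 1 H
  atom 6: C, bond orders sum to 4 (valence 4) → 0 H
  atom 7: Cl (halogen, monovalent) → 0 H
  atom 8: C, bond orders sum to 3 (valence 4) → 1 H
  atom 9: C, bond orders sum to 3 (valence 4) → 1 H
  atom 10: C, bond orders sum to 4 (valence 4) → 0 H
  atom 11: N, bond orders sum to 1 (valence 3) → 2 H
  atom 12: C, bond orders sum to 3 (valence 4) → 1 H
  atom 13: C, bond orders sum to 3 (valence 4) → 1 H
Totals → C:10, H:8, Cl:1, N:1, S:1.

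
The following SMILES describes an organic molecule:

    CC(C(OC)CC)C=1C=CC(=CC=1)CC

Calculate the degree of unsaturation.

4

Degree of unsaturation = (number of rings) + (number of π bonds).
Ring closures in the SMILES: 1.
π bonds: 3 double bonds (each 1 DoU) → 3 DoU from unsaturation.
Total DoU = 1 + 3 = 4.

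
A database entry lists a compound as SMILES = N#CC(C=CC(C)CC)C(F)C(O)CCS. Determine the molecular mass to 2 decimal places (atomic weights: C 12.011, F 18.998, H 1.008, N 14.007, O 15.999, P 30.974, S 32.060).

First, the molecular formula is C12H20FNOS (counting implicit H from valence).
  C: 12 × 12.011 = 144.132
  F: 1 × 18.998 = 18.998
  H: 20 × 1.008 = 20.160
  N: 1 × 14.007 = 14.007
  O: 1 × 15.999 = 15.999
  S: 1 × 32.060 = 32.060
Sum: 12×12.011 + 1×18.998 + 20×1.008 + 1×14.007 + 1×15.999 + 1×32.060 = 245.356 → 245.36 g/mol.

245.36 g/mol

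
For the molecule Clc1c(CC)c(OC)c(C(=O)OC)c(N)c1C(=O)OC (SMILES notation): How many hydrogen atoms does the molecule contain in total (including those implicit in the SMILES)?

Walk through each heavy atom and fill implicit hydrogens from standard valence (C 4, N 3, O 2, S 2, halogen 1); for lowercase aromatic atoms, an aromatic c carries 1 H when it has two neighbours and 0 H with three, and aromatic n carries 0 H:
  atom 1: Cl (halogen, monovalent) → 0 H
  atom 2: aromatic c, 3 neighbours → 0 H
  atom 3: aromatic c, 3 neighbours → 0 H
  atom 4: C, bond orders sum to 2 (valence 4) → 2 H
  atom 5: C, bond orders sum to 1 (valence 4) → 3 H
  atom 6: aromatic c, 3 neighbours → 0 H
  atom 7: O, bond orders sum to 2 (valence 2) → 0 H
  atom 8: C, bond orders sum to 1 (valence 4) → 3 H
  atom 9: aromatic c, 3 neighbours → 0 H
  atom 10: C, bond orders sum to 4 (valence 4) → 0 H
  atom 11: O, bond orders sum to 2 (valence 2) → 0 H
  atom 12: O, bond orders sum to 2 (valence 2) → 0 H
  atom 13: C, bond orders sum to 1 (valence 4) → 3 H
  atom 14: aromatic c, 3 neighbours → 0 H
  atom 15: N, bond orders sum to 1 (valence 3) → 2 H
  atom 16: aromatic c, 3 neighbours → 0 H
  atom 17: C, bond orders sum to 4 (valence 4) → 0 H
  atom 18: O, bond orders sum to 2 (valence 2) → 0 H
  atom 19: O, bond orders sum to 2 (valence 2) → 0 H
  atom 20: C, bond orders sum to 1 (valence 4) → 3 H
Total hydrogens: 16.

16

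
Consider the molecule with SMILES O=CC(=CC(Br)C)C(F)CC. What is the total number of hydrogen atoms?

12

Walk through each heavy atom and fill implicit hydrogens from standard valence (C 4, N 3, O 2, S 2, halogen 1):
  atom 1: O, bond orders sum to 2 (valence 2) → 0 H
  atom 2: C, bond orders sum to 3 (valence 4) → 1 H
  atom 3: C, bond orders sum to 4 (valence 4) → 0 H
  atom 4: C, bond orders sum to 3 (valence 4) → 1 H
  atom 5: C, bond orders sum to 3 (valence 4) → 1 H
  atom 6: Br (halogen, monovalent) → 0 H
  atom 7: C, bond orders sum to 1 (valence 4) → 3 H
  atom 8: C, bond orders sum to 3 (valence 4) → 1 H
  atom 9: F (halogen, monovalent) → 0 H
  atom 10: C, bond orders sum to 2 (valence 4) → 2 H
  atom 11: C, bond orders sum to 1 (valence 4) → 3 H
Total hydrogens: 12.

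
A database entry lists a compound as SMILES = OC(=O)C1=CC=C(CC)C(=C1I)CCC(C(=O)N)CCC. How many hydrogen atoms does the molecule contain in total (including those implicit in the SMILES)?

22

Walk through each heavy atom and fill implicit hydrogens from standard valence (C 4, N 3, O 2, S 2, halogen 1):
  atom 1: O, bond orders sum to 1 (valence 2) → 1 H
  atom 2: C, bond orders sum to 4 (valence 4) → 0 H
  atom 3: O, bond orders sum to 2 (valence 2) → 0 H
  atom 4: C, bond orders sum to 4 (valence 4) → 0 H
  atom 5: C, bond orders sum to 3 (valence 4) → 1 H
  atom 6: C, bond orders sum to 3 (valence 4) → 1 H
  atom 7: C, bond orders sum to 4 (valence 4) → 0 H
  atom 8: C, bond orders sum to 2 (valence 4) → 2 H
  atom 9: C, bond orders sum to 1 (valence 4) → 3 H
  atom 10: C, bond orders sum to 4 (valence 4) → 0 H
  atom 11: C, bond orders sum to 4 (valence 4) → 0 H
  atom 12: I (halogen, monovalent) → 0 H
  atom 13: C, bond orders sum to 2 (valence 4) → 2 H
  atom 14: C, bond orders sum to 2 (valence 4) → 2 H
  atom 15: C, bond orders sum to 3 (valence 4) → 1 H
  atom 16: C, bond orders sum to 4 (valence 4) → 0 H
  atom 17: O, bond orders sum to 2 (valence 2) → 0 H
  atom 18: N, bond orders sum to 1 (valence 3) → 2 H
  atom 19: C, bond orders sum to 2 (valence 4) → 2 H
  atom 20: C, bond orders sum to 2 (valence 4) → 2 H
  atom 21: C, bond orders sum to 1 (valence 4) → 3 H
Total hydrogens: 22.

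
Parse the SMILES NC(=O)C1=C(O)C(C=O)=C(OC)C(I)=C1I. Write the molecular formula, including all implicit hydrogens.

Walk through each heavy atom and fill implicit hydrogens from standard valence (C 4, N 3, O 2, S 2, halogen 1):
  atom 1: N, bond orders sum to 1 (valence 3) → 2 H
  atom 2: C, bond orders sum to 4 (valence 4) → 0 H
  atom 3: O, bond orders sum to 2 (valence 2) → 0 H
  atom 4: C, bond orders sum to 4 (valence 4) → 0 H
  atom 5: C, bond orders sum to 4 (valence 4) → 0 H
  atom 6: O, bond orders sum to 1 (valence 2) → 1 H
  atom 7: C, bond orders sum to 4 (valence 4) → 0 H
  atom 8: C, bond orders sum to 3 (valence 4) → 1 H
  atom 9: O, bond orders sum to 2 (valence 2) → 0 H
  atom 10: C, bond orders sum to 4 (valence 4) → 0 H
  atom 11: O, bond orders sum to 2 (valence 2) → 0 H
  atom 12: C, bond orders sum to 1 (valence 4) → 3 H
  atom 13: C, bond orders sum to 4 (valence 4) → 0 H
  atom 14: I (halogen, monovalent) → 0 H
  atom 15: C, bond orders sum to 4 (valence 4) → 0 H
  atom 16: I (halogen, monovalent) → 0 H
Totals → C:9, H:7, I:2, N:1, O:4.
In Hill order: C9H7I2NO4.

C9H7I2NO4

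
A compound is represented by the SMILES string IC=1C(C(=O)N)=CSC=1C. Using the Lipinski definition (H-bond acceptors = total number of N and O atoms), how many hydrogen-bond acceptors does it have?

2

N atoms: 1; O atoms: 1.
Lipinski HBA = 1 + 1 = 2.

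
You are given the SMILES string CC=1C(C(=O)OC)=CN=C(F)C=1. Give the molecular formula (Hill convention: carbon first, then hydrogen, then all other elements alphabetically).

Walk through each heavy atom and fill implicit hydrogens from standard valence (C 4, N 3, O 2, S 2, halogen 1):
  atom 1: C, bond orders sum to 1 (valence 4) → 3 H
  atom 2: C, bond orders sum to 4 (valence 4) → 0 H
  atom 3: C, bond orders sum to 4 (valence 4) → 0 H
  atom 4: C, bond orders sum to 4 (valence 4) → 0 H
  atom 5: O, bond orders sum to 2 (valence 2) → 0 H
  atom 6: O, bond orders sum to 2 (valence 2) → 0 H
  atom 7: C, bond orders sum to 1 (valence 4) → 3 H
  atom 8: C, bond orders sum to 3 (valence 4) → 1 H
  atom 9: N, bond orders sum to 3 (valence 3) → 0 H
  atom 10: C, bond orders sum to 4 (valence 4) → 0 H
  atom 11: F (halogen, monovalent) → 0 H
  atom 12: C, bond orders sum to 3 (valence 4) → 1 H
Totals → C:8, H:8, F:1, N:1, O:2.
In Hill order: C8H8FNO2.

C8H8FNO2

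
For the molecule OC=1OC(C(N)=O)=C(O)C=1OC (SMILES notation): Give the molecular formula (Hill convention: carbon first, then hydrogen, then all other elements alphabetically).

Walk through each heavy atom and fill implicit hydrogens from standard valence (C 4, N 3, O 2, S 2, halogen 1):
  atom 1: O, bond orders sum to 1 (valence 2) → 1 H
  atom 2: C, bond orders sum to 4 (valence 4) → 0 H
  atom 3: O, bond orders sum to 2 (valence 2) → 0 H
  atom 4: C, bond orders sum to 4 (valence 4) → 0 H
  atom 5: C, bond orders sum to 4 (valence 4) → 0 H
  atom 6: N, bond orders sum to 1 (valence 3) → 2 H
  atom 7: O, bond orders sum to 2 (valence 2) → 0 H
  atom 8: C, bond orders sum to 4 (valence 4) → 0 H
  atom 9: O, bond orders sum to 1 (valence 2) → 1 H
  atom 10: C, bond orders sum to 4 (valence 4) → 0 H
  atom 11: O, bond orders sum to 2 (valence 2) → 0 H
  atom 12: C, bond orders sum to 1 (valence 4) → 3 H
Totals → C:6, H:7, N:1, O:5.
In Hill order: C6H7NO5.

C6H7NO5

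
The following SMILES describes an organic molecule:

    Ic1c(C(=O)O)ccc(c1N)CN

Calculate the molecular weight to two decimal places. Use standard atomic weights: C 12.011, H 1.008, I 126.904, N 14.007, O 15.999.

First, the molecular formula is C8H9IN2O2 (counting implicit H from valence).
  C: 8 × 12.011 = 96.088
  H: 9 × 1.008 = 9.072
  I: 1 × 126.904 = 126.904
  N: 2 × 14.007 = 28.014
  O: 2 × 15.999 = 31.998
Sum: 8×12.011 + 9×1.008 + 1×126.904 + 2×14.007 + 2×15.999 = 292.076 → 292.08 g/mol.

292.08 g/mol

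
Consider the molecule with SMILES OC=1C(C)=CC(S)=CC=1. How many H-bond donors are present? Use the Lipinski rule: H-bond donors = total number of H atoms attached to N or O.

Donors: find every N or O and count the H atoms it carries.
  atom 1 (O): bond orders sum to 1 → 1 H
Lipinski HBD = 1.

1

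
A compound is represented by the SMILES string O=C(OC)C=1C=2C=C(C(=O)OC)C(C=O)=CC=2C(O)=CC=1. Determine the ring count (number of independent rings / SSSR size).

2

In SMILES, each pair of matching ring-closure digits denotes one ring-closing bond; the number of such bonds equals the number of independent rings.
Ring-closure bonds here: 2.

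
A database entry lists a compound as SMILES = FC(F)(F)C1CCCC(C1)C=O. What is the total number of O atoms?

Scan the SMILES for O atoms (remember two-letter symbols like Cl and Br are single atoms).
Oxygen count: 1.

1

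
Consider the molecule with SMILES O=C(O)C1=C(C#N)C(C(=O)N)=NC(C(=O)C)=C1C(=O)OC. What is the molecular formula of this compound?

C12H9N3O6

Walk through each heavy atom and fill implicit hydrogens from standard valence (C 4, N 3, O 2, S 2, halogen 1):
  atom 1: O, bond orders sum to 2 (valence 2) → 0 H
  atom 2: C, bond orders sum to 4 (valence 4) → 0 H
  atom 3: O, bond orders sum to 1 (valence 2) → 1 H
  atom 4: C, bond orders sum to 4 (valence 4) → 0 H
  atom 5: C, bond orders sum to 4 (valence 4) → 0 H
  atom 6: C, bond orders sum to 4 (valence 4) → 0 H
  atom 7: N, bond orders sum to 3 (valence 3) → 0 H
  atom 8: C, bond orders sum to 4 (valence 4) → 0 H
  atom 9: C, bond orders sum to 4 (valence 4) → 0 H
  atom 10: O, bond orders sum to 2 (valence 2) → 0 H
  atom 11: N, bond orders sum to 1 (valence 3) → 2 H
  atom 12: N, bond orders sum to 3 (valence 3) → 0 H
  atom 13: C, bond orders sum to 4 (valence 4) → 0 H
  atom 14: C, bond orders sum to 4 (valence 4) → 0 H
  atom 15: O, bond orders sum to 2 (valence 2) → 0 H
  atom 16: C, bond orders sum to 1 (valence 4) → 3 H
  atom 17: C, bond orders sum to 4 (valence 4) → 0 H
  atom 18: C, bond orders sum to 4 (valence 4) → 0 H
  atom 19: O, bond orders sum to 2 (valence 2) → 0 H
  atom 20: O, bond orders sum to 2 (valence 2) → 0 H
  atom 21: C, bond orders sum to 1 (valence 4) → 3 H
Totals → C:12, H:9, N:3, O:6.
In Hill order: C12H9N3O6.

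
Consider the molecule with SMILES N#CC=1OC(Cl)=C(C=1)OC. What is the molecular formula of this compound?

Walk through each heavy atom and fill implicit hydrogens from standard valence (C 4, N 3, O 2, S 2, halogen 1):
  atom 1: N, bond orders sum to 3 (valence 3) → 0 H
  atom 2: C, bond orders sum to 4 (valence 4) → 0 H
  atom 3: C, bond orders sum to 4 (valence 4) → 0 H
  atom 4: O, bond orders sum to 2 (valence 2) → 0 H
  atom 5: C, bond orders sum to 4 (valence 4) → 0 H
  atom 6: Cl (halogen, monovalent) → 0 H
  atom 7: C, bond orders sum to 4 (valence 4) → 0 H
  atom 8: C, bond orders sum to 3 (valence 4) → 1 H
  atom 9: O, bond orders sum to 2 (valence 2) → 0 H
  atom 10: C, bond orders sum to 1 (valence 4) → 3 H
Totals → C:6, H:4, Cl:1, N:1, O:2.

C6H4ClNO2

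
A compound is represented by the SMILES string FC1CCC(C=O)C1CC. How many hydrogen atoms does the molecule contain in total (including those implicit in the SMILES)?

13

Walk through each heavy atom and fill implicit hydrogens from standard valence (C 4, N 3, O 2, S 2, halogen 1):
  atom 1: F (halogen, monovalent) → 0 H
  atom 2: C, bond orders sum to 3 (valence 4) → 1 H
  atom 3: C, bond orders sum to 2 (valence 4) → 2 H
  atom 4: C, bond orders sum to 2 (valence 4) → 2 H
  atom 5: C, bond orders sum to 3 (valence 4) → 1 H
  atom 6: C, bond orders sum to 3 (valence 4) → 1 H
  atom 7: O, bond orders sum to 2 (valence 2) → 0 H
  atom 8: C, bond orders sum to 3 (valence 4) → 1 H
  atom 9: C, bond orders sum to 2 (valence 4) → 2 H
  atom 10: C, bond orders sum to 1 (valence 4) → 3 H
Total hydrogens: 13.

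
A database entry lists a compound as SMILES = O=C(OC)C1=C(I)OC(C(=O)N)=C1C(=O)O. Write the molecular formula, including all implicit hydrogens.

C8H6INO6

Walk through each heavy atom and fill implicit hydrogens from standard valence (C 4, N 3, O 2, S 2, halogen 1):
  atom 1: O, bond orders sum to 2 (valence 2) → 0 H
  atom 2: C, bond orders sum to 4 (valence 4) → 0 H
  atom 3: O, bond orders sum to 2 (valence 2) → 0 H
  atom 4: C, bond orders sum to 1 (valence 4) → 3 H
  atom 5: C, bond orders sum to 4 (valence 4) → 0 H
  atom 6: C, bond orders sum to 4 (valence 4) → 0 H
  atom 7: I (halogen, monovalent) → 0 H
  atom 8: O, bond orders sum to 2 (valence 2) → 0 H
  atom 9: C, bond orders sum to 4 (valence 4) → 0 H
  atom 10: C, bond orders sum to 4 (valence 4) → 0 H
  atom 11: O, bond orders sum to 2 (valence 2) → 0 H
  atom 12: N, bond orders sum to 1 (valence 3) → 2 H
  atom 13: C, bond orders sum to 4 (valence 4) → 0 H
  atom 14: C, bond orders sum to 4 (valence 4) → 0 H
  atom 15: O, bond orders sum to 2 (valence 2) → 0 H
  atom 16: O, bond orders sum to 1 (valence 2) → 1 H
Totals → C:8, H:6, I:1, N:1, O:6.
In Hill order: C8H6INO6.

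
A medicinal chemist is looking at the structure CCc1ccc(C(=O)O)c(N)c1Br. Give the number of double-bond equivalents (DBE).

5

Molecular formula: C9H10BrNO2.
DoU = (2C + 2 + N − H − X) / 2, where X is the halogen count and O/S are ignored.
    = (2·9 + 2 + 1 − 10 − 1) / 2 = 10 / 2 = 5.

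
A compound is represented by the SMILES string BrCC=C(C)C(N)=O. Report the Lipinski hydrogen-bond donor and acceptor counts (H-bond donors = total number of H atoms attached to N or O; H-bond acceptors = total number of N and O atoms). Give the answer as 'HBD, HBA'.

2, 2

Donors: find every N or O and count the H atoms it carries.
  atom 7 (N): bond orders sum to 1 → 2 H
  atom 8 (O): bond orders sum to 2 → 0 H
Lipinski HBD = 2.
Acceptors: N atoms = 1, O atoms = 1 → HBA = 2.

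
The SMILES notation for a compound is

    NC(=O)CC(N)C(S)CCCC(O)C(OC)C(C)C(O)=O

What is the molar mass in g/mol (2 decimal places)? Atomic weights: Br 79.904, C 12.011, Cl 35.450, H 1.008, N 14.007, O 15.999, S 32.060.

First, the molecular formula is C13H26N2O5S (counting implicit H from valence).
  C: 13 × 12.011 = 156.143
  H: 26 × 1.008 = 26.208
  N: 2 × 14.007 = 28.014
  O: 5 × 15.999 = 79.995
  S: 1 × 32.060 = 32.060
Sum: 13×12.011 + 26×1.008 + 2×14.007 + 5×15.999 + 1×32.060 = 322.420 → 322.42 g/mol.

322.42 g/mol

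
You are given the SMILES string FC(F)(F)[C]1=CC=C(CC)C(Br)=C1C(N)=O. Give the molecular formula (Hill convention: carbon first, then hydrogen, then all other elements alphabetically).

Walk through each heavy atom and fill implicit hydrogens from standard valence (C 4, N 3, O 2, S 2, halogen 1):
  atom 1: F (halogen, monovalent) → 0 H
  atom 2: C, bond orders sum to 4 (valence 4) → 0 H
  atom 3: F (halogen, monovalent) → 0 H
  atom 4: F (halogen, monovalent) → 0 H
  atom 5: C with explicit H count 0
  atom 6: C, bond orders sum to 3 (valence 4) → 1 H
  atom 7: C, bond orders sum to 3 (valence 4) → 1 H
  atom 8: C, bond orders sum to 4 (valence 4) → 0 H
  atom 9: C, bond orders sum to 2 (valence 4) → 2 H
  atom 10: C, bond orders sum to 1 (valence 4) → 3 H
  atom 11: C, bond orders sum to 4 (valence 4) → 0 H
  atom 12: Br (halogen, monovalent) → 0 H
  atom 13: C, bond orders sum to 4 (valence 4) → 0 H
  atom 14: C, bond orders sum to 4 (valence 4) → 0 H
  atom 15: N, bond orders sum to 1 (valence 3) → 2 H
  atom 16: O, bond orders sum to 2 (valence 2) → 0 H
Totals → C:10, H:9, Br:1, F:3, N:1, O:1.
In Hill order: C10H9BrF3NO.

C10H9BrF3NO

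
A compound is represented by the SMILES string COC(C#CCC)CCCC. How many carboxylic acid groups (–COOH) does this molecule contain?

0

Scan the SMILES for the carboxylic acid motif — none present.
Groups that are present: 1 alkyne, 1 ether.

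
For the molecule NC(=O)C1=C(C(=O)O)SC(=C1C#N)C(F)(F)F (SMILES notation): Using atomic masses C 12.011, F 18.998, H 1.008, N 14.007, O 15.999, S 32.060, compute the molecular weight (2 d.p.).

First, the molecular formula is C8H3F3N2O3S (counting implicit H from valence).
  C: 8 × 12.011 = 96.088
  F: 3 × 18.998 = 56.994
  H: 3 × 1.008 = 3.024
  N: 2 × 14.007 = 28.014
  O: 3 × 15.999 = 47.997
  S: 1 × 32.060 = 32.060
Sum: 8×12.011 + 3×18.998 + 3×1.008 + 2×14.007 + 3×15.999 + 1×32.060 = 264.177 → 264.18 g/mol.

264.18 g/mol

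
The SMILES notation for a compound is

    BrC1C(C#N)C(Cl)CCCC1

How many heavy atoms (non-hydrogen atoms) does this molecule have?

Every atom symbol written in the SMILES (organic subset) is one heavy atom; implicit H are not written.
Heavy atoms by element → Br:1, C:8, Cl:1, N:1.
Total: 11.

11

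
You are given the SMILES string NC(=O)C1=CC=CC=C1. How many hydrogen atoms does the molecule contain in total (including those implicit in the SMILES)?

Walk through each heavy atom and fill implicit hydrogens from standard valence (C 4, N 3, O 2, S 2, halogen 1):
  atom 1: N, bond orders sum to 1 (valence 3) → 2 H
  atom 2: C, bond orders sum to 4 (valence 4) → 0 H
  atom 3: O, bond orders sum to 2 (valence 2) → 0 H
  atom 4: C, bond orders sum to 4 (valence 4) → 0 H
  atom 5: C, bond orders sum to 3 (valence 4) → 1 H
  atom 6: C, bond orders sum to 3 (valence 4) → 1 H
  atom 7: C, bond orders sum to 3 (valence 4) → 1 H
  atom 8: C, bond orders sum to 3 (valence 4) → 1 H
  atom 9: C, bond orders sum to 3 (valence 4) → 1 H
Total hydrogens: 7.

7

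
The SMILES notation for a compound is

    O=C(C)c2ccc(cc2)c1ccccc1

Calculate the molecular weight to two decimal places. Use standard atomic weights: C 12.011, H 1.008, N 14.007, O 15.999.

First, the molecular formula is C14H12O (counting implicit H from valence).
  C: 14 × 12.011 = 168.154
  H: 12 × 1.008 = 12.096
  O: 1 × 15.999 = 15.999
Sum: 14×12.011 + 12×1.008 + 1×15.999 = 196.249 → 196.25 g/mol.

196.25 g/mol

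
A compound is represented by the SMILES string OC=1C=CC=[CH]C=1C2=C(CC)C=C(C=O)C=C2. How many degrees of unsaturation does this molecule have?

9

Degree of unsaturation = (number of rings) + (number of π bonds).
Ring closures in the SMILES: 2.
π bonds: 7 double bonds (each 1 DoU) → 7 DoU from unsaturation.
Total DoU = 2 + 7 = 9.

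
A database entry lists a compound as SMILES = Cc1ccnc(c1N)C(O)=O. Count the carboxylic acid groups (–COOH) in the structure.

1

The carboxylic acid motif appears at heavy-atom position 9 in the SMILES.
Other groups present: 1 primary amine.
Carboxylic acid count: 1.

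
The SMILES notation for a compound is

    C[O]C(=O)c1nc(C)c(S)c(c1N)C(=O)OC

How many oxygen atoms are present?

4

Scan the SMILES for O atoms (remember two-letter symbols like Cl and Br are single atoms).
Oxygen count: 4.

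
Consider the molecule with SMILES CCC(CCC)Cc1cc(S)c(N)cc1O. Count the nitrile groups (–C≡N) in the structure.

0

Scan the SMILES for the nitrile motif — none present.
Groups that are present: 1 hydroxyl, 1 primary amine, 1 thiol.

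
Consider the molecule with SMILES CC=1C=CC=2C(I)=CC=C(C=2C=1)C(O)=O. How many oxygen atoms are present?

2

Scan the SMILES for O atoms (remember two-letter symbols like Cl and Br are single atoms).
Oxygen count: 2.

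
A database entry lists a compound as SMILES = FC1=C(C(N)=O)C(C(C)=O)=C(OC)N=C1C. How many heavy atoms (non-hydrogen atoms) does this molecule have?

16

Every atom symbol written in the SMILES (organic subset) is one heavy atom; implicit H are not written.
Heavy atoms by element → C:10, F:1, N:2, O:3.
Total: 16.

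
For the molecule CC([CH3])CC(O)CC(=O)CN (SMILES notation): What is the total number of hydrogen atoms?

17

Walk through each heavy atom and fill implicit hydrogens from standard valence (C 4, N 3, O 2, S 2, halogen 1):
  atom 1: C, bond orders sum to 1 (valence 4) → 3 H
  atom 2: C, bond orders sum to 3 (valence 4) → 1 H
  atom 3: C with explicit H count 3
  atom 4: C, bond orders sum to 2 (valence 4) → 2 H
  atom 5: C, bond orders sum to 3 (valence 4) → 1 H
  atom 6: O, bond orders sum to 1 (valence 2) → 1 H
  atom 7: C, bond orders sum to 2 (valence 4) → 2 H
  atom 8: C, bond orders sum to 4 (valence 4) → 0 H
  atom 9: O, bond orders sum to 2 (valence 2) → 0 H
  atom 10: C, bond orders sum to 2 (valence 4) → 2 H
  atom 11: N, bond orders sum to 1 (valence 3) → 2 H
Total hydrogens: 17.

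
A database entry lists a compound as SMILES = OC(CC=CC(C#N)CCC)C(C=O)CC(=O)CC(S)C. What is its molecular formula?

C16H25NO3S

Walk through each heavy atom and fill implicit hydrogens from standard valence (C 4, N 3, O 2, S 2, halogen 1):
  atom 1: O, bond orders sum to 1 (valence 2) → 1 H
  atom 2: C, bond orders sum to 3 (valence 4) → 1 H
  atom 3: C, bond orders sum to 2 (valence 4) → 2 H
  atom 4: C, bond orders sum to 3 (valence 4) → 1 H
  atom 5: C, bond orders sum to 3 (valence 4) → 1 H
  atom 6: C, bond orders sum to 3 (valence 4) → 1 H
  atom 7: C, bond orders sum to 4 (valence 4) → 0 H
  atom 8: N, bond orders sum to 3 (valence 3) → 0 H
  atom 9: C, bond orders sum to 2 (valence 4) → 2 H
  atom 10: C, bond orders sum to 2 (valence 4) → 2 H
  atom 11: C, bond orders sum to 1 (valence 4) → 3 H
  atom 12: C, bond orders sum to 3 (valence 4) → 1 H
  atom 13: C, bond orders sum to 3 (valence 4) → 1 H
  atom 14: O, bond orders sum to 2 (valence 2) → 0 H
  atom 15: C, bond orders sum to 2 (valence 4) → 2 H
  atom 16: C, bond orders sum to 4 (valence 4) → 0 H
  atom 17: O, bond orders sum to 2 (valence 2) → 0 H
  atom 18: C, bond orders sum to 2 (valence 4) → 2 H
  atom 19: C, bond orders sum to 3 (valence 4) → 1 H
  atom 20: S, bond orders sum to 1 (valence 2) → 1 H
  atom 21: C, bond orders sum to 1 (valence 4) → 3 H
Totals → C:16, H:25, N:1, O:3, S:1.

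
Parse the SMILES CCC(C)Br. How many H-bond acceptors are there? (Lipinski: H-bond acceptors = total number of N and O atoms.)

0

N atoms: 0; O atoms: 0.
Lipinski HBA = 0 + 0 = 0.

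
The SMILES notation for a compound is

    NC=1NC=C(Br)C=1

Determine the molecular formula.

C4H5BrN2

Walk through each heavy atom and fill implicit hydrogens from standard valence (C 4, N 3, O 2, S 2, halogen 1):
  atom 1: N, bond orders sum to 1 (valence 3) → 2 H
  atom 2: C, bond orders sum to 4 (valence 4) → 0 H
  atom 3: N, bond orders sum to 2 (valence 3) → 1 H
  atom 4: C, bond orders sum to 3 (valence 4) → 1 H
  atom 5: C, bond orders sum to 4 (valence 4) → 0 H
  atom 6: Br (halogen, monovalent) → 0 H
  atom 7: C, bond orders sum to 3 (valence 4) → 1 H
Totals → C:4, H:5, Br:1, N:2.
In Hill order: C4H5BrN2.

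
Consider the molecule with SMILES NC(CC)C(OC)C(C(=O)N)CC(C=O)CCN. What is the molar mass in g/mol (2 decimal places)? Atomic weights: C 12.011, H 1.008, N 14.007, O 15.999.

259.35 g/mol

First, the molecular formula is C12H25N3O3 (counting implicit H from valence).
  C: 12 × 12.011 = 144.132
  H: 25 × 1.008 = 25.200
  N: 3 × 14.007 = 42.021
  O: 3 × 15.999 = 47.997
Sum: 12×12.011 + 25×1.008 + 3×14.007 + 3×15.999 = 259.350 → 259.35 g/mol.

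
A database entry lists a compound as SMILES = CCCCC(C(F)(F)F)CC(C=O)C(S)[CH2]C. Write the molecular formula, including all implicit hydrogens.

Walk through each heavy atom and fill implicit hydrogens from standard valence (C 4, N 3, O 2, S 2, halogen 1):
  atom 1: C, bond orders sum to 1 (valence 4) → 3 H
  atom 2: C, bond orders sum to 2 (valence 4) → 2 H
  atom 3: C, bond orders sum to 2 (valence 4) → 2 H
  atom 4: C, bond orders sum to 2 (valence 4) → 2 H
  atom 5: C, bond orders sum to 3 (valence 4) → 1 H
  atom 6: C, bond orders sum to 4 (valence 4) → 0 H
  atom 7: F (halogen, monovalent) → 0 H
  atom 8: F (halogen, monovalent) → 0 H
  atom 9: F (halogen, monovalent) → 0 H
  atom 10: C, bond orders sum to 2 (valence 4) → 2 H
  atom 11: C, bond orders sum to 3 (valence 4) → 1 H
  atom 12: C, bond orders sum to 3 (valence 4) → 1 H
  atom 13: O, bond orders sum to 2 (valence 2) → 0 H
  atom 14: C, bond orders sum to 3 (valence 4) → 1 H
  atom 15: S, bond orders sum to 1 (valence 2) → 1 H
  atom 16: C with explicit H count 2
  atom 17: C, bond orders sum to 1 (valence 4) → 3 H
Totals → C:12, H:21, F:3, O:1, S:1.
In Hill order: C12H21F3OS.

C12H21F3OS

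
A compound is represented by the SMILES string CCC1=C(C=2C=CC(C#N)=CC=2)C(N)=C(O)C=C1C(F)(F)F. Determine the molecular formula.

C16H13F3N2O

Walk through each heavy atom and fill implicit hydrogens from standard valence (C 4, N 3, O 2, S 2, halogen 1):
  atom 1: C, bond orders sum to 1 (valence 4) → 3 H
  atom 2: C, bond orders sum to 2 (valence 4) → 2 H
  atom 3: C, bond orders sum to 4 (valence 4) → 0 H
  atom 4: C, bond orders sum to 4 (valence 4) → 0 H
  atom 5: C, bond orders sum to 4 (valence 4) → 0 H
  atom 6: C, bond orders sum to 3 (valence 4) → 1 H
  atom 7: C, bond orders sum to 3 (valence 4) → 1 H
  atom 8: C, bond orders sum to 4 (valence 4) → 0 H
  atom 9: C, bond orders sum to 4 (valence 4) → 0 H
  atom 10: N, bond orders sum to 3 (valence 3) → 0 H
  atom 11: C, bond orders sum to 3 (valence 4) → 1 H
  atom 12: C, bond orders sum to 3 (valence 4) → 1 H
  atom 13: C, bond orders sum to 4 (valence 4) → 0 H
  atom 14: N, bond orders sum to 1 (valence 3) → 2 H
  atom 15: C, bond orders sum to 4 (valence 4) → 0 H
  atom 16: O, bond orders sum to 1 (valence 2) → 1 H
  atom 17: C, bond orders sum to 3 (valence 4) → 1 H
  atom 18: C, bond orders sum to 4 (valence 4) → 0 H
  atom 19: C, bond orders sum to 4 (valence 4) → 0 H
  atom 20: F (halogen, monovalent) → 0 H
  atom 21: F (halogen, monovalent) → 0 H
  atom 22: F (halogen, monovalent) → 0 H
Totals → C:16, H:13, F:3, N:2, O:1.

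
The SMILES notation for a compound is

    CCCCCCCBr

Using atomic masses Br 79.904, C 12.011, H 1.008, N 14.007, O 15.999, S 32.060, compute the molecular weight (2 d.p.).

First, the molecular formula is C7H15Br (counting implicit H from valence).
  Br: 1 × 79.904 = 79.904
  C: 7 × 12.011 = 84.077
  H: 15 × 1.008 = 15.120
Sum: 1×79.904 + 7×12.011 + 15×1.008 = 179.101 → 179.10 g/mol.

179.10 g/mol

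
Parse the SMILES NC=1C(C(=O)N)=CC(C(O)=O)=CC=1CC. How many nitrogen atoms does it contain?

Scan the SMILES for N atoms (remember two-letter symbols like Cl and Br are single atoms).
Nitrogen count: 2.

2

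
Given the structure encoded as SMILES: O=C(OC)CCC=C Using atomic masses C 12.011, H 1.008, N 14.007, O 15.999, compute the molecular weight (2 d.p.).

First, the molecular formula is C6H10O2 (counting implicit H from valence).
  C: 6 × 12.011 = 72.066
  H: 10 × 1.008 = 10.080
  O: 2 × 15.999 = 31.998
Sum: 6×12.011 + 10×1.008 + 2×15.999 = 114.144 → 114.14 g/mol.

114.14 g/mol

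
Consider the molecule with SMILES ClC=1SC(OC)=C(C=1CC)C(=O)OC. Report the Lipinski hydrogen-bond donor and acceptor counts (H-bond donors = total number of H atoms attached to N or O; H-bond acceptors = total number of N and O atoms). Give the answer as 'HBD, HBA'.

Donors: find every N or O and count the H atoms it carries.
  atom 5 (O): bond orders sum to 2 → 0 H
  atom 12 (O): bond orders sum to 2 → 0 H
  atom 13 (O): bond orders sum to 2 → 0 H
Lipinski HBD = 0.
Acceptors: N atoms = 0, O atoms = 3 → HBA = 3.

0, 3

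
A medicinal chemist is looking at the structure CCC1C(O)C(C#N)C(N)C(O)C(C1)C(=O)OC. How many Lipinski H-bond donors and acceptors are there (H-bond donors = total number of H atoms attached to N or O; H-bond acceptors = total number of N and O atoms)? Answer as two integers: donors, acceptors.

4, 6

Donors: find every N or O and count the H atoms it carries.
  atom 5 (O): bond orders sum to 1 → 1 H
  atom 8 (N): bond orders sum to 3 → 0 H
  atom 10 (N): bond orders sum to 1 → 2 H
  atom 12 (O): bond orders sum to 1 → 1 H
  atom 16 (O): bond orders sum to 2 → 0 H
  atom 17 (O): bond orders sum to 2 → 0 H
Lipinski HBD = 4.
Acceptors: N atoms = 2, O atoms = 4 → HBA = 6.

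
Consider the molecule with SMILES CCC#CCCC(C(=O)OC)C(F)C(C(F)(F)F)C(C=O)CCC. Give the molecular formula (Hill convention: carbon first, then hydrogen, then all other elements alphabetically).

C17H24F4O3

Walk through each heavy atom and fill implicit hydrogens from standard valence (C 4, N 3, O 2, S 2, halogen 1):
  atom 1: C, bond orders sum to 1 (valence 4) → 3 H
  atom 2: C, bond orders sum to 2 (valence 4) → 2 H
  atom 3: C, bond orders sum to 4 (valence 4) → 0 H
  atom 4: C, bond orders sum to 4 (valence 4) → 0 H
  atom 5: C, bond orders sum to 2 (valence 4) → 2 H
  atom 6: C, bond orders sum to 2 (valence 4) → 2 H
  atom 7: C, bond orders sum to 3 (valence 4) → 1 H
  atom 8: C, bond orders sum to 4 (valence 4) → 0 H
  atom 9: O, bond orders sum to 2 (valence 2) → 0 H
  atom 10: O, bond orders sum to 2 (valence 2) → 0 H
  atom 11: C, bond orders sum to 1 (valence 4) → 3 H
  atom 12: C, bond orders sum to 3 (valence 4) → 1 H
  atom 13: F (halogen, monovalent) → 0 H
  atom 14: C, bond orders sum to 3 (valence 4) → 1 H
  atom 15: C, bond orders sum to 4 (valence 4) → 0 H
  atom 16: F (halogen, monovalent) → 0 H
  atom 17: F (halogen, monovalent) → 0 H
  atom 18: F (halogen, monovalent) → 0 H
  atom 19: C, bond orders sum to 3 (valence 4) → 1 H
  atom 20: C, bond orders sum to 3 (valence 4) → 1 H
  atom 21: O, bond orders sum to 2 (valence 2) → 0 H
  atom 22: C, bond orders sum to 2 (valence 4) → 2 H
  atom 23: C, bond orders sum to 2 (valence 4) → 2 H
  atom 24: C, bond orders sum to 1 (valence 4) → 3 H
Totals → C:17, H:24, F:4, O:3.
In Hill order: C17H24F4O3.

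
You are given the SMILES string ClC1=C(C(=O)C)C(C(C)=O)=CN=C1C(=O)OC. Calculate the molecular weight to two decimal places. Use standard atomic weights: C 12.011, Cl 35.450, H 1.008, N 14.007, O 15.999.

255.65 g/mol

First, the molecular formula is C11H10ClNO4 (counting implicit H from valence).
  C: 11 × 12.011 = 132.121
  Cl: 1 × 35.450 = 35.450
  H: 10 × 1.008 = 10.080
  N: 1 × 14.007 = 14.007
  O: 4 × 15.999 = 63.996
Sum: 11×12.011 + 1×35.450 + 10×1.008 + 1×14.007 + 4×15.999 = 255.654 → 255.65 g/mol.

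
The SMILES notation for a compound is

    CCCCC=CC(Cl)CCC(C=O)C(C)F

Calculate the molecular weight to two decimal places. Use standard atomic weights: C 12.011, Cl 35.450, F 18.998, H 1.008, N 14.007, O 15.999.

First, the molecular formula is C13H22ClFO (counting implicit H from valence).
  C: 13 × 12.011 = 156.143
  Cl: 1 × 35.450 = 35.450
  F: 1 × 18.998 = 18.998
  H: 22 × 1.008 = 22.176
  O: 1 × 15.999 = 15.999
Sum: 13×12.011 + 1×35.450 + 1×18.998 + 22×1.008 + 1×15.999 = 248.766 → 248.77 g/mol.

248.77 g/mol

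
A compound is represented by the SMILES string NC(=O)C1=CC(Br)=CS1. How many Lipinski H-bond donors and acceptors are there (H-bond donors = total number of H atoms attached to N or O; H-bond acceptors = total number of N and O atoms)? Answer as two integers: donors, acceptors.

Donors: find every N or O and count the H atoms it carries.
  atom 1 (N): bond orders sum to 1 → 2 H
  atom 3 (O): bond orders sum to 2 → 0 H
Lipinski HBD = 2.
Acceptors: N atoms = 1, O atoms = 1 → HBA = 2.

2, 2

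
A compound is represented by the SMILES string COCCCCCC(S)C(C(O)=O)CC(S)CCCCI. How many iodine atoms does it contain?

1

Scan the SMILES for I atoms (remember two-letter symbols like Cl and Br are single atoms).
Iodine count: 1.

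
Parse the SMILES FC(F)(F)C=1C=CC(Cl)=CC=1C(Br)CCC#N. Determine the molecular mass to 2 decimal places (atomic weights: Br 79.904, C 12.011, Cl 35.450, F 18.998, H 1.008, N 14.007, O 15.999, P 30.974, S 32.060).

First, the molecular formula is C11H8BrClF3N (counting implicit H from valence).
  Br: 1 × 79.904 = 79.904
  C: 11 × 12.011 = 132.121
  Cl: 1 × 35.450 = 35.450
  F: 3 × 18.998 = 56.994
  H: 8 × 1.008 = 8.064
  N: 1 × 14.007 = 14.007
Sum: 1×79.904 + 11×12.011 + 1×35.450 + 3×18.998 + 8×1.008 + 1×14.007 = 326.540 → 326.54 g/mol.

326.54 g/mol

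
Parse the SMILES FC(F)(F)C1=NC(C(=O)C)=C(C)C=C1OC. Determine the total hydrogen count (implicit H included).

10

Walk through each heavy atom and fill implicit hydrogens from standard valence (C 4, N 3, O 2, S 2, halogen 1):
  atom 1: F (halogen, monovalent) → 0 H
  atom 2: C, bond orders sum to 4 (valence 4) → 0 H
  atom 3: F (halogen, monovalent) → 0 H
  atom 4: F (halogen, monovalent) → 0 H
  atom 5: C, bond orders sum to 4 (valence 4) → 0 H
  atom 6: N, bond orders sum to 3 (valence 3) → 0 H
  atom 7: C, bond orders sum to 4 (valence 4) → 0 H
  atom 8: C, bond orders sum to 4 (valence 4) → 0 H
  atom 9: O, bond orders sum to 2 (valence 2) → 0 H
  atom 10: C, bond orders sum to 1 (valence 4) → 3 H
  atom 11: C, bond orders sum to 4 (valence 4) → 0 H
  atom 12: C, bond orders sum to 1 (valence 4) → 3 H
  atom 13: C, bond orders sum to 3 (valence 4) → 1 H
  atom 14: C, bond orders sum to 4 (valence 4) → 0 H
  atom 15: O, bond orders sum to 2 (valence 2) → 0 H
  atom 16: C, bond orders sum to 1 (valence 4) → 3 H
Total hydrogens: 10.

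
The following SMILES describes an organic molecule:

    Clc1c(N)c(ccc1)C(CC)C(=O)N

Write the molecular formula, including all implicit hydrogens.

Walk through each heavy atom and fill implicit hydrogens from standard valence (C 4, N 3, O 2, S 2, halogen 1); for lowercase aromatic atoms, an aromatic c carries 1 H when it has two neighbours and 0 H with three, and aromatic n carries 0 H:
  atom 1: Cl (halogen, monovalent) → 0 H
  atom 2: aromatic c, 3 neighbours → 0 H
  atom 3: aromatic c, 3 neighbours → 0 H
  atom 4: N, bond orders sum to 1 (valence 3) → 2 H
  atom 5: aromatic c, 3 neighbours → 0 H
  atom 6: aromatic c, 2 neighbours → 1 H
  atom 7: aromatic c, 2 neighbours → 1 H
  atom 8: aromatic c, 2 neighbours → 1 H
  atom 9: C, bond orders sum to 3 (valence 4) → 1 H
  atom 10: C, bond orders sum to 2 (valence 4) → 2 H
  atom 11: C, bond orders sum to 1 (valence 4) → 3 H
  atom 12: C, bond orders sum to 4 (valence 4) → 0 H
  atom 13: O, bond orders sum to 2 (valence 2) → 0 H
  atom 14: N, bond orders sum to 1 (valence 3) → 2 H
Totals → C:10, H:13, Cl:1, N:2, O:1.

C10H13ClN2O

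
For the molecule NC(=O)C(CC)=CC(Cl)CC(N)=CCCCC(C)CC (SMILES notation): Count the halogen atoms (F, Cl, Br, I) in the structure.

Halogen atoms appear at heavy-atom position 9 (1×Cl).
Other groups present: 2 alkene, 1 amide, 1 primary amine.
Halogen count: 1.

1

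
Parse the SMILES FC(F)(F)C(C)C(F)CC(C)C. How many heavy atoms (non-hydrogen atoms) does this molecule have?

Every atom symbol written in the SMILES (organic subset) is one heavy atom; implicit H are not written.
Heavy atoms by element → C:8, F:4.
Total: 12.

12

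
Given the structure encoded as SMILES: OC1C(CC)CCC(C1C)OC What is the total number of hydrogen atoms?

Walk through each heavy atom and fill implicit hydrogens from standard valence (C 4, N 3, O 2, S 2, halogen 1):
  atom 1: O, bond orders sum to 1 (valence 2) → 1 H
  atom 2: C, bond orders sum to 3 (valence 4) → 1 H
  atom 3: C, bond orders sum to 3 (valence 4) → 1 H
  atom 4: C, bond orders sum to 2 (valence 4) → 2 H
  atom 5: C, bond orders sum to 1 (valence 4) → 3 H
  atom 6: C, bond orders sum to 2 (valence 4) → 2 H
  atom 7: C, bond orders sum to 2 (valence 4) → 2 H
  atom 8: C, bond orders sum to 3 (valence 4) → 1 H
  atom 9: C, bond orders sum to 3 (valence 4) → 1 H
  atom 10: C, bond orders sum to 1 (valence 4) → 3 H
  atom 11: O, bond orders sum to 2 (valence 2) → 0 H
  atom 12: C, bond orders sum to 1 (valence 4) → 3 H
Total hydrogens: 20.

20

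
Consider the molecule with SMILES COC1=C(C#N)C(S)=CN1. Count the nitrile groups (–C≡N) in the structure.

The nitrile motif appears at heavy-atom position 5 in the SMILES.
Other groups present: 1 ether, 1 thiol.
Nitrile count: 1.

1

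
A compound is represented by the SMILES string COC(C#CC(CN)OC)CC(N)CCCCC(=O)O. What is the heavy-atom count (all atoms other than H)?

20

Every atom symbol written in the SMILES (organic subset) is one heavy atom; implicit H are not written.
Heavy atoms by element → C:14, N:2, O:4.
Total: 20.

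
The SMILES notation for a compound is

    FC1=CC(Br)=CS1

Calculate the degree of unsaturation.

3

Degree of unsaturation = (number of rings) + (number of π bonds).
Ring closures in the SMILES: 1.
π bonds: 2 double bonds (each 1 DoU) → 2 DoU from unsaturation.
Total DoU = 1 + 2 = 3.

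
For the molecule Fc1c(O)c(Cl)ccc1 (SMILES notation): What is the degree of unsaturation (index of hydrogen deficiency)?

Molecular formula: C6H4ClFO.
DoU = (2C + 2 + N − H − X) / 2, where X is the halogen count and O/S are ignored.
    = (2·6 + 2 + 0 − 4 − 2) / 2 = 8 / 2 = 4.

4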